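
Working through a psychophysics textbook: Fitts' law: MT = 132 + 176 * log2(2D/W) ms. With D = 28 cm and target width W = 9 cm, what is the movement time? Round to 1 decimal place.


MT = 132 + 176 * log2(2*28/9)
2D/W = 6.222222
log2(6.222222) = 2.6374
MT = 132 + 176 * 2.6374
= 596.2 ms


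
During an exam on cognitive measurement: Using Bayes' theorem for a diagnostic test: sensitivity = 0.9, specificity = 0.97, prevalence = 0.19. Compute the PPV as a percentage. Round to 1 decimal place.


PPV = (sens * prev) / (sens * prev + (1-spec) * (1-prev))
Numerator = 0.9 * 0.19 = 0.171
P(positive and no disease) = (1 - spec) * (1 - prev) = (1 - 0.97) * (1 - 0.19) = 0.0243
Denominator = 0.171 + 0.0243 = 0.1953
PPV = 0.171 / 0.1953 = 0.875576
As percentage = 87.6


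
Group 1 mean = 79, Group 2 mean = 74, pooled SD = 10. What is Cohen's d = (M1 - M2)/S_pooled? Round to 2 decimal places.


Cohen's d = (M1 - M2) / S_pooled
= (79 - 74) / 10
= 5 / 10
= 0.50


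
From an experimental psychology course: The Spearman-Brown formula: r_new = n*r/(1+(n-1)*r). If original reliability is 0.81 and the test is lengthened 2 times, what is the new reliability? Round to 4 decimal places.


r_new = n*r / (1 + (n-1)*r)
Numerator = 2 * 0.81 = 1.62
Denominator = 1 + 1 * 0.81 = 1.81
r_new = 1.62 / 1.81
= 0.8950


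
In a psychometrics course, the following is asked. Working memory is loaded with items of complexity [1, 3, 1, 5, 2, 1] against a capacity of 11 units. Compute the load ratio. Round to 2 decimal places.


Total complexity = 1 + 3 + 1 + 5 + 2 + 1 = 13
Load = total / capacity = 13 / 11
= 1.18


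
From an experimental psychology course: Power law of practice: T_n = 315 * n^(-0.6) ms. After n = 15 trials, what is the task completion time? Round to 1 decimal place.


T_n = 315 * 15^(-0.6)
15^(-0.6) = 0.196945
T_n = 315 * 0.196945
= 62.0 ms


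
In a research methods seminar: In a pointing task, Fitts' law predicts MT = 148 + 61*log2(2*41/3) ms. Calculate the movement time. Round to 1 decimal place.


MT = 148 + 61 * log2(2*41/3)
2D/W = 27.333333
log2(27.333333) = 4.7726
MT = 148 + 61 * 4.7726
= 439.1 ms


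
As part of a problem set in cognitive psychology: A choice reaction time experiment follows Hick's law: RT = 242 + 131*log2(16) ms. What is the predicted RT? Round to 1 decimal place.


RT = 242 + 131 * log2(16)
log2(16) = 4.0
RT = 242 + 131 * 4.0
= 242 + 524.0
= 766.0 ms


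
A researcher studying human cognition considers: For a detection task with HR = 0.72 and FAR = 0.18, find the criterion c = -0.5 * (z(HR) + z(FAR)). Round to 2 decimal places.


c = -0.5 * (z(HR) + z(FAR))
z(0.72) = 0.5828
z(0.18) = -0.9154
c = -0.5 * (0.5828 + -0.9154)
= -0.5 * -0.3326
= 0.17


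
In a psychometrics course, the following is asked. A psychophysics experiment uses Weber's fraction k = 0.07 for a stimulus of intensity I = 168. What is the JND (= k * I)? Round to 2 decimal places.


JND = k * I
JND = 0.07 * 168
= 11.76


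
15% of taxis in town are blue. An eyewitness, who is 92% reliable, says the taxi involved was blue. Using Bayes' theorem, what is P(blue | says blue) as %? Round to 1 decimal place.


P(blue | says blue) = P(says blue | blue)*P(blue) / [P(says blue | blue)*P(blue) + P(says blue | not blue)*P(not blue)]
Numerator = 0.92 * 0.15 = 0.138
False identification = 0.08 * 0.85 = 0.068
P = 0.138 / (0.138 + 0.068)
= 0.138 / 0.206
As percentage = 67.0


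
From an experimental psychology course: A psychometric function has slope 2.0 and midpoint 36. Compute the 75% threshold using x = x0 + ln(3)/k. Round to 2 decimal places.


At P = 0.75: 0.75 = 1/(1 + e^(-k*(x-x0)))
Solving: e^(-k*(x-x0)) = 1/3
x = x0 + ln(3)/k
ln(3) = 1.0986
x = 36 + 1.0986/2.0
= 36 + 0.5493
= 36.55


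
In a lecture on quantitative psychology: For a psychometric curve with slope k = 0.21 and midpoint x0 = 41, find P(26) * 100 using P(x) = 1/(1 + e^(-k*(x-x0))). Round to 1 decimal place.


P(x) = 1/(1 + e^(-0.21*(26 - 41)))
Exponent = -0.21 * -15 = 3.15
e^(3.15) = 23.336065
P = 1/(1 + 23.336065) = 0.041091
Percentage = 4.1


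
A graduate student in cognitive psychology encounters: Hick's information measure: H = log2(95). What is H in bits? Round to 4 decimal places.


H = log2(n)
H = log2(95)
= 6.5699


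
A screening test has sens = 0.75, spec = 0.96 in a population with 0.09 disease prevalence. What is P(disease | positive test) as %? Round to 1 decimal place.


PPV = (sens * prev) / (sens * prev + (1-spec) * (1-prev))
Numerator = 0.75 * 0.09 = 0.0675
P(positive and no disease) = (1 - spec) * (1 - prev) = (1 - 0.96) * (1 - 0.09) = 0.0364
Denominator = 0.0675 + 0.0364 = 0.1039
PPV = 0.0675 / 0.1039 = 0.649663
As percentage = 65.0


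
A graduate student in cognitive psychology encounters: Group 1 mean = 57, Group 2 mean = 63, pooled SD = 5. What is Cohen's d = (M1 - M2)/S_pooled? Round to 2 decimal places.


Cohen's d = (M1 - M2) / S_pooled
= (57 - 63) / 5
= -6 / 5
= -1.20


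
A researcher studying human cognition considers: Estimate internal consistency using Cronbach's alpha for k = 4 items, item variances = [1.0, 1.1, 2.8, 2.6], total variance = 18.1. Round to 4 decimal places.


alpha = (k/(k-1)) * (1 - sum(s_i^2)/s_total^2)
sum(item variances) = 7.5
k/(k-1) = 4/3 = 1.333333
1 - 7.5/18.1 = 1 - 0.414365 = 0.585635
alpha = 1.333333 * 0.585635
= 0.7808


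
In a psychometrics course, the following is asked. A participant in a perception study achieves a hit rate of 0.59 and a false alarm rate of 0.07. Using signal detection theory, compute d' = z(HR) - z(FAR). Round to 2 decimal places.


d' = z(HR) - z(FAR)
z(0.59) = 0.2275
z(0.07) = -1.4758
d' = 0.2275 - -1.4758
= 1.70


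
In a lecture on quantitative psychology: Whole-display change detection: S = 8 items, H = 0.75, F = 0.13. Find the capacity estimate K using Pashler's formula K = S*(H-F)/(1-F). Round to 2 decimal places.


K = S * (H - F) / (1 - F)
H - F = 0.62
1 - F = 0.87
K = 8 * 0.62 / 0.87
= 5.70


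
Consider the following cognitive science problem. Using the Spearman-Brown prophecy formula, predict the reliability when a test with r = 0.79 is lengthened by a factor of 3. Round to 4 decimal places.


r_new = n*r / (1 + (n-1)*r)
Numerator = 3 * 0.79 = 2.37
Denominator = 1 + 2 * 0.79 = 2.58
r_new = 2.37 / 2.58
= 0.9186


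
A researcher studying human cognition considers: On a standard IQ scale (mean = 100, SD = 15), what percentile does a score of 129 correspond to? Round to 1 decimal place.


z = (IQ - mean) / SD
z = (129 - 100) / 15 = 1.9333
Percentile = Phi(1.9333) * 100
Phi(1.9333) = 0.9734
= 97.3


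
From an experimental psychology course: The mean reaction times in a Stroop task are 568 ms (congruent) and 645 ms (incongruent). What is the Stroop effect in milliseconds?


Stroop effect = RT(incongruent) - RT(congruent)
= 645 - 568
= 77 ms


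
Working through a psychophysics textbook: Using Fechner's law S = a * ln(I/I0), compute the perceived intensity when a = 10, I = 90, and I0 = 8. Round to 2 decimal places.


S = 10 * ln(90/8)
I/I0 = 11.25
ln(11.25) = 2.4204
S = 10 * 2.4204
= 24.20


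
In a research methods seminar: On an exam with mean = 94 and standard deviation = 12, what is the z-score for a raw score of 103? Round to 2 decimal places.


z = (X - mu) / sigma
= (103 - 94) / 12
= 9 / 12
= 0.75


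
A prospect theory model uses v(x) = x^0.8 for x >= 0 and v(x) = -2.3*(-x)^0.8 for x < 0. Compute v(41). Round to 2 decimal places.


Since x = 41 >= 0, use v(x) = x^0.8
41^0.8 = 19.5086
v(41) = 19.51


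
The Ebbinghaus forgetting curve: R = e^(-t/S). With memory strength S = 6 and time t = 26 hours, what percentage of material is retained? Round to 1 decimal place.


R = e^(-t/S)
-t/S = -26/6 = -4.333333
R = e^(-4.333333) = 0.013124
Percentage = 0.013124 * 100
= 1.3


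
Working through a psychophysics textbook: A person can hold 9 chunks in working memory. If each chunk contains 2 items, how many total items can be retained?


Total items = chunks * items_per_chunk
= 9 * 2
= 18


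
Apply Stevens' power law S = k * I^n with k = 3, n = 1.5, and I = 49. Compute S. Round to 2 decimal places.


S = 3 * 49^1.5
49^1.5 = 343.0
S = 3 * 343.0
= 1029.00


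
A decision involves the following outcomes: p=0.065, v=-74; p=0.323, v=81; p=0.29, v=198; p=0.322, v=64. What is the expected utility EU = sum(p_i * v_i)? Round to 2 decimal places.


EU = sum(p_i * v_i)
0.065 * -74 = -4.81
0.323 * 81 = 26.163
0.29 * 198 = 57.42
0.322 * 64 = 20.608
EU = -4.81 + 26.163 + 57.42 + 20.608
= 99.38


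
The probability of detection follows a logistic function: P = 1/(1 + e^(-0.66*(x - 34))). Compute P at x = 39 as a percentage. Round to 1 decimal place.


P(x) = 1/(1 + e^(-0.66*(39 - 34)))
Exponent = -0.66 * 5 = -3.3
e^(-3.3) = 0.036883
P = 1/(1 + 0.036883) = 0.964429
Percentage = 96.4


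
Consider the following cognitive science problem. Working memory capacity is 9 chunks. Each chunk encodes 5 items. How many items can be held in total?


Total items = chunks * items_per_chunk
= 9 * 5
= 45


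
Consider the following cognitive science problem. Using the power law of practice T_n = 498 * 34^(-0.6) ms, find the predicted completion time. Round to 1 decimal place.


T_n = 498 * 34^(-0.6)
34^(-0.6) = 0.120535
T_n = 498 * 0.120535
= 60.0 ms


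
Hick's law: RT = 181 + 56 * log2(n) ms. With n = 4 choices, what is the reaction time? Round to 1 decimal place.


RT = 181 + 56 * log2(4)
log2(4) = 2.0
RT = 181 + 56 * 2.0
= 181 + 112.0
= 293.0 ms


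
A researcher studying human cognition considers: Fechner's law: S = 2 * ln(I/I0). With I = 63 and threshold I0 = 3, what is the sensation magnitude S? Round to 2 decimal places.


S = 2 * ln(63/3)
I/I0 = 21.0
ln(21.0) = 3.0445
S = 2 * 3.0445
= 6.09


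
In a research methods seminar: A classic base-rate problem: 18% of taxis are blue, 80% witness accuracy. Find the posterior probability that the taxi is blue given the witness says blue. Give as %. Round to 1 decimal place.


P(blue | says blue) = P(says blue | blue)*P(blue) / [P(says blue | blue)*P(blue) + P(says blue | not blue)*P(not blue)]
Numerator = 0.8 * 0.18 = 0.144
False identification = 0.2 * 0.82 = 0.164
P = 0.144 / (0.144 + 0.164)
= 0.144 / 0.308
As percentage = 46.8


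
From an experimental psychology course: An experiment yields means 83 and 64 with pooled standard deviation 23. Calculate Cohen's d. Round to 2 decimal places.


Cohen's d = (M1 - M2) / S_pooled
= (83 - 64) / 23
= 19 / 23
= 0.83


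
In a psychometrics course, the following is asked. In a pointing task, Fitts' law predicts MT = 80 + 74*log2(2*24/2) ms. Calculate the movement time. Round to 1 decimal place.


MT = 80 + 74 * log2(2*24/2)
2D/W = 24.0
log2(24.0) = 4.585
MT = 80 + 74 * 4.585
= 419.3 ms


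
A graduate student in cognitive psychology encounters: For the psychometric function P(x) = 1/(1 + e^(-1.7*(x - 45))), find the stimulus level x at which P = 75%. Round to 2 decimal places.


At P = 0.75: 0.75 = 1/(1 + e^(-k*(x-x0)))
Solving: e^(-k*(x-x0)) = 1/3
x = x0 + ln(3)/k
ln(3) = 1.0986
x = 45 + 1.0986/1.7
= 45 + 0.6462
= 45.65


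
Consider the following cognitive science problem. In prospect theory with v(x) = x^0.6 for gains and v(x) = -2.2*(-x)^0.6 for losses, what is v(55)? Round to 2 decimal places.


Since x = 55 >= 0, use v(x) = x^0.6
55^0.6 = 11.0718
v(55) = 11.07


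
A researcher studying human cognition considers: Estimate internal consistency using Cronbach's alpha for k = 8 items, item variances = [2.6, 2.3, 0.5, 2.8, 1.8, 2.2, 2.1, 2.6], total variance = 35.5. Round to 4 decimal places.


alpha = (k/(k-1)) * (1 - sum(s_i^2)/s_total^2)
sum(item variances) = 16.9
k/(k-1) = 8/7 = 1.142857
1 - 16.9/35.5 = 1 - 0.476056 = 0.523944
alpha = 1.142857 * 0.523944
= 0.5988


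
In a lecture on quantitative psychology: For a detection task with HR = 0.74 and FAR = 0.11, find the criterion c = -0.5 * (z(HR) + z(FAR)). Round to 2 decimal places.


c = -0.5 * (z(HR) + z(FAR))
z(0.74) = 0.6433
z(0.11) = -1.2265
c = -0.5 * (0.6433 + -1.2265)
= -0.5 * -0.5832
= 0.29


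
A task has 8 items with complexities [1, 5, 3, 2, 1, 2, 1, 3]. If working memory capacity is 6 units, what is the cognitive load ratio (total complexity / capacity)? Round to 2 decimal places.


Total complexity = 1 + 5 + 3 + 2 + 1 + 2 + 1 + 3 = 18
Load = total / capacity = 18 / 6
= 3.00


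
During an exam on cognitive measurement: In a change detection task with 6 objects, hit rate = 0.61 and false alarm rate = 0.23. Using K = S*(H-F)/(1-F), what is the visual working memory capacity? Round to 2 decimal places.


K = S * (H - F) / (1 - F)
H - F = 0.38
1 - F = 0.77
K = 6 * 0.38 / 0.77
= 2.96


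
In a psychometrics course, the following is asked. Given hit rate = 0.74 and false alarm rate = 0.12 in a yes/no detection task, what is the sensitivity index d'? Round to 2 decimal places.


d' = z(HR) - z(FAR)
z(0.74) = 0.6433
z(0.12) = -1.175
d' = 0.6433 - -1.175
= 1.82


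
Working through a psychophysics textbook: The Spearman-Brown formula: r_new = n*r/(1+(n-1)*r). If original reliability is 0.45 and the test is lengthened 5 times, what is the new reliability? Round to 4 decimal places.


r_new = n*r / (1 + (n-1)*r)
Numerator = 5 * 0.45 = 2.25
Denominator = 1 + 4 * 0.45 = 2.8
r_new = 2.25 / 2.8
= 0.8036


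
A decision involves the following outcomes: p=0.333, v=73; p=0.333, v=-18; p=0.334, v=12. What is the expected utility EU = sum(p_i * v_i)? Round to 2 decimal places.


EU = sum(p_i * v_i)
0.333 * 73 = 24.309
0.333 * -18 = -5.994
0.334 * 12 = 4.008
EU = 24.309 + -5.994 + 4.008
= 22.32


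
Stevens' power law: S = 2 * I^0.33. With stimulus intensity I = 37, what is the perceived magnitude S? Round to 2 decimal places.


S = 2 * 37^0.33
37^0.33 = 3.2924
S = 2 * 3.2924
= 6.58


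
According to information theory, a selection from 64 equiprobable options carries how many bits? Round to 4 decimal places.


H = log2(n)
H = log2(64)
= 6.0000


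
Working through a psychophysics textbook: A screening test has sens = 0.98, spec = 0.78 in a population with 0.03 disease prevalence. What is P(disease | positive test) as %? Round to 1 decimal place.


PPV = (sens * prev) / (sens * prev + (1-spec) * (1-prev))
Numerator = 0.98 * 0.03 = 0.0294
P(positive and no disease) = (1 - spec) * (1 - prev) = (1 - 0.78) * (1 - 0.03) = 0.2134
Denominator = 0.0294 + 0.2134 = 0.2428
PPV = 0.0294 / 0.2428 = 0.121087
As percentage = 12.1


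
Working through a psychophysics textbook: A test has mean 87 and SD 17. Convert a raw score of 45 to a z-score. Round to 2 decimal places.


z = (X - mu) / sigma
= (45 - 87) / 17
= -42 / 17
= -2.47


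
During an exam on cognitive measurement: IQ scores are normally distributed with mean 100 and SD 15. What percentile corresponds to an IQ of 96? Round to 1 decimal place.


z = (IQ - mean) / SD
z = (96 - 100) / 15 = -0.2667
Percentile = Phi(-0.2667) * 100
Phi(-0.2667) = 0.39485
= 39.5


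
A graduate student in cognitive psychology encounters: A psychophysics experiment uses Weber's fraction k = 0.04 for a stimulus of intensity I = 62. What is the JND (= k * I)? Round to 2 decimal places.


JND = k * I
JND = 0.04 * 62
= 2.48


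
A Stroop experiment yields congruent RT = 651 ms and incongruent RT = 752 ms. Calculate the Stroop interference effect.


Stroop effect = RT(incongruent) - RT(congruent)
= 752 - 651
= 101 ms


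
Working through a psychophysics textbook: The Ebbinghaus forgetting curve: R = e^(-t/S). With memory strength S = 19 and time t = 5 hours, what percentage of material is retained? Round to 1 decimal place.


R = e^(-t/S)
-t/S = -5/19 = -0.263158
R = e^(-0.263158) = 0.76862
Percentage = 0.76862 * 100
= 76.9


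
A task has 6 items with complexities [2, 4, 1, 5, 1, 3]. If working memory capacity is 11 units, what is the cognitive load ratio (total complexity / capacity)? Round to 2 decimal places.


Total complexity = 2 + 4 + 1 + 5 + 1 + 3 = 16
Load = total / capacity = 16 / 11
= 1.45


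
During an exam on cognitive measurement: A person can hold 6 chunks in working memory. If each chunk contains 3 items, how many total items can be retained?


Total items = chunks * items_per_chunk
= 6 * 3
= 18


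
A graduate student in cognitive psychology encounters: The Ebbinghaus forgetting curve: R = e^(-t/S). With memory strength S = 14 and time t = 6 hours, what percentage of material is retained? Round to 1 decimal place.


R = e^(-t/S)
-t/S = -6/14 = -0.428571
R = e^(-0.428571) = 0.651439
Percentage = 0.651439 * 100
= 65.1


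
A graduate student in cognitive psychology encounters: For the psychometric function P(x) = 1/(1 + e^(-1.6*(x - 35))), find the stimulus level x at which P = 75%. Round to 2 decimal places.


At P = 0.75: 0.75 = 1/(1 + e^(-k*(x-x0)))
Solving: e^(-k*(x-x0)) = 1/3
x = x0 + ln(3)/k
ln(3) = 1.0986
x = 35 + 1.0986/1.6
= 35 + 0.6866
= 35.69


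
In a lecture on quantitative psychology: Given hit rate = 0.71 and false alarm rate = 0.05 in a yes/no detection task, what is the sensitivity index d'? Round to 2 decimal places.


d' = z(HR) - z(FAR)
z(0.71) = 0.5534
z(0.05) = -1.6449
d' = 0.5534 - -1.6449
= 2.20


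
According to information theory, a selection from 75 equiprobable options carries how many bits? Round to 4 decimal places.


H = log2(n)
H = log2(75)
= 6.2288


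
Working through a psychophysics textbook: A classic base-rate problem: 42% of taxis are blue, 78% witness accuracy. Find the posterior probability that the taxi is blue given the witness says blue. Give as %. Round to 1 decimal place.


P(blue | says blue) = P(says blue | blue)*P(blue) / [P(says blue | blue)*P(blue) + P(says blue | not blue)*P(not blue)]
Numerator = 0.78 * 0.42 = 0.3276
False identification = 0.22 * 0.58 = 0.1276
P = 0.3276 / (0.3276 + 0.1276)
= 0.3276 / 0.4552
As percentage = 72.0


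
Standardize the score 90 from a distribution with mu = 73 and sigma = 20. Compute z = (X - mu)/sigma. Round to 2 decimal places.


z = (X - mu) / sigma
= (90 - 73) / 20
= 17 / 20
= 0.85


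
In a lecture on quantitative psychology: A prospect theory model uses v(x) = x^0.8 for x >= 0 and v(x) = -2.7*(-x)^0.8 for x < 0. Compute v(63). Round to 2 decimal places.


Since x = 63 >= 0, use v(x) = x^0.8
63^0.8 = 27.5089
v(63) = 27.51


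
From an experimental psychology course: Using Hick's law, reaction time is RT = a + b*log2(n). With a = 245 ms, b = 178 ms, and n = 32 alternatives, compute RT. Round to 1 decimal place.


RT = 245 + 178 * log2(32)
log2(32) = 5.0
RT = 245 + 178 * 5.0
= 245 + 890.0
= 1135.0 ms


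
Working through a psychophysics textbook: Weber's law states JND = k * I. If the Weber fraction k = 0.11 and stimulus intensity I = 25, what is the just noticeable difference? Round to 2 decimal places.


JND = k * I
JND = 0.11 * 25
= 2.75


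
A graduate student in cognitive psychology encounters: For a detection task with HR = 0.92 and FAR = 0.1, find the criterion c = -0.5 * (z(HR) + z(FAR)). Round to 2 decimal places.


c = -0.5 * (z(HR) + z(FAR))
z(0.92) = 1.4051
z(0.1) = -1.2816
c = -0.5 * (1.4051 + -1.2816)
= -0.5 * 0.1235
= -0.06


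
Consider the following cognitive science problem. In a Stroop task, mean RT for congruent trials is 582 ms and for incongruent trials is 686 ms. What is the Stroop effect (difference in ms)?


Stroop effect = RT(incongruent) - RT(congruent)
= 686 - 582
= 104 ms


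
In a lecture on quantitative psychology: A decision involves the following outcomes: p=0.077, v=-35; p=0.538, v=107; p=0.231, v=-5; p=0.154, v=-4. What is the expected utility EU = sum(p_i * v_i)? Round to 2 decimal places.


EU = sum(p_i * v_i)
0.077 * -35 = -2.695
0.538 * 107 = 57.566
0.231 * -5 = -1.155
0.154 * -4 = -0.616
EU = -2.695 + 57.566 + -1.155 + -0.616
= 53.10


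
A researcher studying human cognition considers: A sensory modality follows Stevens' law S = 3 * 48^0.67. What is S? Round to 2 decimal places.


S = 3 * 48^0.67
48^0.67 = 13.3792
S = 3 * 13.3792
= 40.14


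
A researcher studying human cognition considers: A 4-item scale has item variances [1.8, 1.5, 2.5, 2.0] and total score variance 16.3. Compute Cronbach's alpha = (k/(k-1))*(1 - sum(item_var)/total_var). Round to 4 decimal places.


alpha = (k/(k-1)) * (1 - sum(s_i^2)/s_total^2)
sum(item variances) = 7.8
k/(k-1) = 4/3 = 1.333333
1 - 7.8/16.3 = 1 - 0.478528 = 0.521472
alpha = 1.333333 * 0.521472
= 0.6953


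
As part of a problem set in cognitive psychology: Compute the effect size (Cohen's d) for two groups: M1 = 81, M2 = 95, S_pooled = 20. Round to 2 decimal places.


Cohen's d = (M1 - M2) / S_pooled
= (81 - 95) / 20
= -14 / 20
= -0.70


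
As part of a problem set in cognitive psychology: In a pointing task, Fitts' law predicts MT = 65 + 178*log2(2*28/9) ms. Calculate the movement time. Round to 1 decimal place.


MT = 65 + 178 * log2(2*28/9)
2D/W = 6.222222
log2(6.222222) = 2.6374
MT = 65 + 178 * 2.6374
= 534.5 ms


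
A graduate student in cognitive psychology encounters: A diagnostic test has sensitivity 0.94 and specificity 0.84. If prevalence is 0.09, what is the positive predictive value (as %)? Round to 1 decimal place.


PPV = (sens * prev) / (sens * prev + (1-spec) * (1-prev))
Numerator = 0.94 * 0.09 = 0.0846
P(positive and no disease) = (1 - spec) * (1 - prev) = (1 - 0.84) * (1 - 0.09) = 0.1456
Denominator = 0.0846 + 0.1456 = 0.2302
PPV = 0.0846 / 0.2302 = 0.367507
As percentage = 36.8


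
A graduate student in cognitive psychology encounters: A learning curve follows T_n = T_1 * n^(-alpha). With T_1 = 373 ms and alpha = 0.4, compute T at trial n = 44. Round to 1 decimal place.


T_n = 373 * 44^(-0.4)
44^(-0.4) = 0.220099
T_n = 373 * 0.220099
= 82.1 ms


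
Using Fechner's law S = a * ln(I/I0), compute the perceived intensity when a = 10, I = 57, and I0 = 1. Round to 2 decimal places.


S = 10 * ln(57/1)
I/I0 = 57.0
ln(57.0) = 4.0431
S = 10 * 4.0431
= 40.43


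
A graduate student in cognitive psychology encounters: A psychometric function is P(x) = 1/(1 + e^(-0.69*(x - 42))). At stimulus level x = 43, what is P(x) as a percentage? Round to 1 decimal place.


P(x) = 1/(1 + e^(-0.69*(43 - 42)))
Exponent = -0.69 * 1 = -0.69
e^(-0.69) = 0.501576
P = 1/(1 + 0.501576) = 0.665967
Percentage = 66.6


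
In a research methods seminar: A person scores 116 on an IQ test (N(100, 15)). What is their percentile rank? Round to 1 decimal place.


z = (IQ - mean) / SD
z = (116 - 100) / 15 = 1.0667
Percentile = Phi(1.0667) * 100
Phi(1.0667) = 0.856946
= 85.7


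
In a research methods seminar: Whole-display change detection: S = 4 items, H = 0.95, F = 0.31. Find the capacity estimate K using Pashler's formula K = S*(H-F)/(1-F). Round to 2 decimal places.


K = S * (H - F) / (1 - F)
H - F = 0.64
1 - F = 0.69
K = 4 * 0.64 / 0.69
= 3.71


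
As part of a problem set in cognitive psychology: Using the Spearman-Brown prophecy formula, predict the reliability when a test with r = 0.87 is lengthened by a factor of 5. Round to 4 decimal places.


r_new = n*r / (1 + (n-1)*r)
Numerator = 5 * 0.87 = 4.35
Denominator = 1 + 4 * 0.87 = 4.48
r_new = 4.35 / 4.48
= 0.9710


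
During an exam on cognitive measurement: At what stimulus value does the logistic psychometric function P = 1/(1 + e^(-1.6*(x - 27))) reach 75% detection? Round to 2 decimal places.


At P = 0.75: 0.75 = 1/(1 + e^(-k*(x-x0)))
Solving: e^(-k*(x-x0)) = 1/3
x = x0 + ln(3)/k
ln(3) = 1.0986
x = 27 + 1.0986/1.6
= 27 + 0.6866
= 27.69


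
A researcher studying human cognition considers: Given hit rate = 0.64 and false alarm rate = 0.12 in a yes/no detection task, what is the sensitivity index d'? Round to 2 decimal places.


d' = z(HR) - z(FAR)
z(0.64) = 0.3585
z(0.12) = -1.175
d' = 0.3585 - -1.175
= 1.53


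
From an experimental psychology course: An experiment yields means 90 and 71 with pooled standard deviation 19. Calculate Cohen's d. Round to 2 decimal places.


Cohen's d = (M1 - M2) / S_pooled
= (90 - 71) / 19
= 19 / 19
= 1.00


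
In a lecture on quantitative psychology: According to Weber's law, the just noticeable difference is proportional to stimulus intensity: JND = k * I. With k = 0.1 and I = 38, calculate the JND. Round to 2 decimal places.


JND = k * I
JND = 0.1 * 38
= 3.80


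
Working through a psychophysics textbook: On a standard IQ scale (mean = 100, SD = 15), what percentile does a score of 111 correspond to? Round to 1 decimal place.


z = (IQ - mean) / SD
z = (111 - 100) / 15 = 0.7333
Percentile = Phi(0.7333) * 100
Phi(0.7333) = 0.768312
= 76.8


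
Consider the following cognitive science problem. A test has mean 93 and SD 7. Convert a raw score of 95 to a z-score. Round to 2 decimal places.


z = (X - mu) / sigma
= (95 - 93) / 7
= 2 / 7
= 0.29


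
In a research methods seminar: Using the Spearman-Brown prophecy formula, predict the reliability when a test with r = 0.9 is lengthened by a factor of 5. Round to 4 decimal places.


r_new = n*r / (1 + (n-1)*r)
Numerator = 5 * 0.9 = 4.5
Denominator = 1 + 4 * 0.9 = 4.6
r_new = 4.5 / 4.6
= 0.9783


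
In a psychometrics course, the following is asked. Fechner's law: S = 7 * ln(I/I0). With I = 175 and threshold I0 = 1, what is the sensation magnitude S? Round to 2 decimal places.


S = 7 * ln(175/1)
I/I0 = 175.0
ln(175.0) = 5.1648
S = 7 * 5.1648
= 36.15


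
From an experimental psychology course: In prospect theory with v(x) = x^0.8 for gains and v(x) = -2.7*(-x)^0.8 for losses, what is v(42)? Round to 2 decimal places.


Since x = 42 >= 0, use v(x) = x^0.8
42^0.8 = 19.8884
v(42) = 19.89


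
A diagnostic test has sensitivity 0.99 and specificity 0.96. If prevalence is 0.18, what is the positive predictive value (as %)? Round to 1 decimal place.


PPV = (sens * prev) / (sens * prev + (1-spec) * (1-prev))
Numerator = 0.99 * 0.18 = 0.1782
P(positive and no disease) = (1 - spec) * (1 - prev) = (1 - 0.96) * (1 - 0.18) = 0.0328
Denominator = 0.1782 + 0.0328 = 0.211
PPV = 0.1782 / 0.211 = 0.84455
As percentage = 84.5


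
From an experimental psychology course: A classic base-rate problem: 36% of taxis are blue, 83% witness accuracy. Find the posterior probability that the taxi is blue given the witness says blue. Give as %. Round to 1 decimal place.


P(blue | says blue) = P(says blue | blue)*P(blue) / [P(says blue | blue)*P(blue) + P(says blue | not blue)*P(not blue)]
Numerator = 0.83 * 0.36 = 0.2988
False identification = 0.17 * 0.64 = 0.1088
P = 0.2988 / (0.2988 + 0.1088)
= 0.2988 / 0.4076
As percentage = 73.3


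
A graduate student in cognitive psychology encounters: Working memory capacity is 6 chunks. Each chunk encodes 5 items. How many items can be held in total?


Total items = chunks * items_per_chunk
= 6 * 5
= 30


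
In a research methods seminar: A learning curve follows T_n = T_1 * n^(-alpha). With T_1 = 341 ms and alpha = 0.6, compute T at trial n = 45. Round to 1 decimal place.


T_n = 341 * 45^(-0.6)
45^(-0.6) = 0.101876
T_n = 341 * 0.101876
= 34.7 ms


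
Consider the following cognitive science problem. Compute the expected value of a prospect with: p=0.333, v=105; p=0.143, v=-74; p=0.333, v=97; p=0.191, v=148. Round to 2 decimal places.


EU = sum(p_i * v_i)
0.333 * 105 = 34.965
0.143 * -74 = -10.582
0.333 * 97 = 32.301
0.191 * 148 = 28.268
EU = 34.965 + -10.582 + 32.301 + 28.268
= 84.95


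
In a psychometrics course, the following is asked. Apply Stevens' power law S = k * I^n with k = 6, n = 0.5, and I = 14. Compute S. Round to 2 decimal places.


S = 6 * 14^0.5
14^0.5 = 3.7417
S = 6 * 3.7417
= 22.45


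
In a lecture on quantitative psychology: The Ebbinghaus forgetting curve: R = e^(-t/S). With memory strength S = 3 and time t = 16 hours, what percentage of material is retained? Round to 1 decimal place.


R = e^(-t/S)
-t/S = -16/3 = -5.333333
R = e^(-5.333333) = 0.004828
Percentage = 0.004828 * 100
= 0.5


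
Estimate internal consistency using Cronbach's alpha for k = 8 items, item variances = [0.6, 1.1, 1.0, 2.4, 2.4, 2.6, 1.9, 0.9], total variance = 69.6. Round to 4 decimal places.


alpha = (k/(k-1)) * (1 - sum(s_i^2)/s_total^2)
sum(item variances) = 12.9
k/(k-1) = 8/7 = 1.142857
1 - 12.9/69.6 = 1 - 0.185345 = 0.814655
alpha = 1.142857 * 0.814655
= 0.9310


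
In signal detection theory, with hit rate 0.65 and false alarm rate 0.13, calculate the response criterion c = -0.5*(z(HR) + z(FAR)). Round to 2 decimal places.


c = -0.5 * (z(HR) + z(FAR))
z(0.65) = 0.3853
z(0.13) = -1.1264
c = -0.5 * (0.3853 + -1.1264)
= -0.5 * -0.7411
= 0.37


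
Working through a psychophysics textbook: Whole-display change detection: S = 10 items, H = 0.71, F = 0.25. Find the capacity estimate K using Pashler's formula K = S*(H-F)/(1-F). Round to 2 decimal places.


K = S * (H - F) / (1 - F)
H - F = 0.46
1 - F = 0.75
K = 10 * 0.46 / 0.75
= 6.13


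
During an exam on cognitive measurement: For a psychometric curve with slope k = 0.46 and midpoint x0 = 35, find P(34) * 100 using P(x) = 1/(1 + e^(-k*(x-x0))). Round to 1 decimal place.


P(x) = 1/(1 + e^(-0.46*(34 - 35)))
Exponent = -0.46 * -1 = 0.46
e^(0.46) = 1.584074
P = 1/(1 + 1.584074) = 0.386986
Percentage = 38.7


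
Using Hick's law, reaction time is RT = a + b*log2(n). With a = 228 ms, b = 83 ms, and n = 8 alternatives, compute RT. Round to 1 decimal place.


RT = 228 + 83 * log2(8)
log2(8) = 3.0
RT = 228 + 83 * 3.0
= 228 + 249.0
= 477.0 ms


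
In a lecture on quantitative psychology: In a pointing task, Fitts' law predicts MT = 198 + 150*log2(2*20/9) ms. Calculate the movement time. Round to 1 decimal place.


MT = 198 + 150 * log2(2*20/9)
2D/W = 4.444444
log2(4.444444) = 2.152
MT = 198 + 150 * 2.152
= 520.8 ms


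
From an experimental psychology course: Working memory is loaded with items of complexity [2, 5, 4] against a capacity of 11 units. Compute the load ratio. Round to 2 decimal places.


Total complexity = 2 + 5 + 4 = 11
Load = total / capacity = 11 / 11
= 1.00


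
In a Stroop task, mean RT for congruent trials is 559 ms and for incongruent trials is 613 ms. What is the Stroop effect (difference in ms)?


Stroop effect = RT(incongruent) - RT(congruent)
= 613 - 559
= 54 ms


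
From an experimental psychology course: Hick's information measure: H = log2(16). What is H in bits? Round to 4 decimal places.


H = log2(n)
H = log2(16)
= 4.0000


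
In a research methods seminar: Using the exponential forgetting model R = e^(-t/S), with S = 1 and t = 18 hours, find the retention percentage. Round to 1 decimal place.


R = e^(-t/S)
-t/S = -18/1 = -18.0
R = e^(-18.0) = 0.0
Percentage = 0.0 * 100
= 0.0


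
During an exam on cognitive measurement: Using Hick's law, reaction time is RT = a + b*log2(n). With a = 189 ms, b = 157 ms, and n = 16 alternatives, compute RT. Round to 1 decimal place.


RT = 189 + 157 * log2(16)
log2(16) = 4.0
RT = 189 + 157 * 4.0
= 189 + 628.0
= 817.0 ms


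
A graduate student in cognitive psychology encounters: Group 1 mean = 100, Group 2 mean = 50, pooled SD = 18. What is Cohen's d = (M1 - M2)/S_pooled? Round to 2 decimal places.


Cohen's d = (M1 - M2) / S_pooled
= (100 - 50) / 18
= 50 / 18
= 2.78


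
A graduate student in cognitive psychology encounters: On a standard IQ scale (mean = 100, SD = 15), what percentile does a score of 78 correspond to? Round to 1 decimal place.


z = (IQ - mean) / SD
z = (78 - 100) / 15 = -1.4667
Percentile = Phi(-1.4667) * 100
Phi(-1.4667) = 0.071229
= 7.1


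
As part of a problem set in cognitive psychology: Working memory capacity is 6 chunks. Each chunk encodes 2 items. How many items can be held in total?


Total items = chunks * items_per_chunk
= 6 * 2
= 12


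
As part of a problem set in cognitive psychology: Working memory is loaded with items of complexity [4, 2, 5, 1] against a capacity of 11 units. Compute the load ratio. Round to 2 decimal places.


Total complexity = 4 + 2 + 5 + 1 = 12
Load = total / capacity = 12 / 11
= 1.09


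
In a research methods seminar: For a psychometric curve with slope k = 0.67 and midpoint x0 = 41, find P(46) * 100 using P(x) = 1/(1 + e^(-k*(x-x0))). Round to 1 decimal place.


P(x) = 1/(1 + e^(-0.67*(46 - 41)))
Exponent = -0.67 * 5 = -3.35
e^(-3.35) = 0.035084
P = 1/(1 + 0.035084) = 0.966105
Percentage = 96.6


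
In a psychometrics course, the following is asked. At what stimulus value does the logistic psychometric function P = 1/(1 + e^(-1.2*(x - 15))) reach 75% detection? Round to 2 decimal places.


At P = 0.75: 0.75 = 1/(1 + e^(-k*(x-x0)))
Solving: e^(-k*(x-x0)) = 1/3
x = x0 + ln(3)/k
ln(3) = 1.0986
x = 15 + 1.0986/1.2
= 15 + 0.9155
= 15.92


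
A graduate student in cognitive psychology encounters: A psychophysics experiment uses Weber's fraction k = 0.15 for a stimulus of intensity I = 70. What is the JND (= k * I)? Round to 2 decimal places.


JND = k * I
JND = 0.15 * 70
= 10.50


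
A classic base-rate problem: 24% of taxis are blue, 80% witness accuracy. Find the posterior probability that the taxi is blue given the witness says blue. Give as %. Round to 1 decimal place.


P(blue | says blue) = P(says blue | blue)*P(blue) / [P(says blue | blue)*P(blue) + P(says blue | not blue)*P(not blue)]
Numerator = 0.8 * 0.24 = 0.192
False identification = 0.2 * 0.76 = 0.152
P = 0.192 / (0.192 + 0.152)
= 0.192 / 0.344
As percentage = 55.8


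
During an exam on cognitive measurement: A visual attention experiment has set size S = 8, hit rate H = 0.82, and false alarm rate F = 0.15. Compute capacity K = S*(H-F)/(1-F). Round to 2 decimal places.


K = S * (H - F) / (1 - F)
H - F = 0.67
1 - F = 0.85
K = 8 * 0.67 / 0.85
= 6.31


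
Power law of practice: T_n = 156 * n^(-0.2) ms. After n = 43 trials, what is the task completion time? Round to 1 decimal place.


T_n = 156 * 43^(-0.2)
43^(-0.2) = 0.47131
T_n = 156 * 0.47131
= 73.5 ms


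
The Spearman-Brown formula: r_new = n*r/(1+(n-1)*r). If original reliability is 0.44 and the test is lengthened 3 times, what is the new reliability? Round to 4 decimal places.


r_new = n*r / (1 + (n-1)*r)
Numerator = 3 * 0.44 = 1.32
Denominator = 1 + 2 * 0.44 = 1.88
r_new = 1.32 / 1.88
= 0.7021


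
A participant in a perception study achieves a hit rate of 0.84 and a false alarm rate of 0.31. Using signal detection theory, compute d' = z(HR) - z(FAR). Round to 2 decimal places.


d' = z(HR) - z(FAR)
z(0.84) = 0.9945
z(0.31) = -0.4959
d' = 0.9945 - -0.4959
= 1.49


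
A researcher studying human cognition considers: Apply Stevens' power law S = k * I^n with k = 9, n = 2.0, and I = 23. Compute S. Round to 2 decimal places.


S = 9 * 23^2.0
23^2.0 = 529.0
S = 9 * 529.0
= 4761.00


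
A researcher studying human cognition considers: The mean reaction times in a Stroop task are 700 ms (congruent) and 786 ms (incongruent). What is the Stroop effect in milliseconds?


Stroop effect = RT(incongruent) - RT(congruent)
= 786 - 700
= 86 ms


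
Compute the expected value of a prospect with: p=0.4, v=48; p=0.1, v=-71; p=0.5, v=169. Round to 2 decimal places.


EU = sum(p_i * v_i)
0.4 * 48 = 19.2
0.1 * -71 = -7.1
0.5 * 169 = 84.5
EU = 19.2 + -7.1 + 84.5
= 96.60


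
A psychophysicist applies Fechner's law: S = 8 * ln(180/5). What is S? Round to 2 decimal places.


S = 8 * ln(180/5)
I/I0 = 36.0
ln(36.0) = 3.5835
S = 8 * 3.5835
= 28.67


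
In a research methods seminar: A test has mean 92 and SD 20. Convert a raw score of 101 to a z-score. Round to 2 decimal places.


z = (X - mu) / sigma
= (101 - 92) / 20
= 9 / 20
= 0.45


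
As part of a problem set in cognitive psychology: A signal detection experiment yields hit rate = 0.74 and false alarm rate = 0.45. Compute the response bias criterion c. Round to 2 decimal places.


c = -0.5 * (z(HR) + z(FAR))
z(0.74) = 0.6433
z(0.45) = -0.1257
c = -0.5 * (0.6433 + -0.1257)
= -0.5 * 0.5176
= -0.26


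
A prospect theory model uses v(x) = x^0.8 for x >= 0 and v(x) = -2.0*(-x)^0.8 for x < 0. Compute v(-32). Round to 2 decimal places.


Since x = -32 < 0, use v(x) = -lambda*(-x)^alpha
(-x) = 32
32^0.8 = 16.0
v(-32) = -2.0 * 16.0
= -32.00


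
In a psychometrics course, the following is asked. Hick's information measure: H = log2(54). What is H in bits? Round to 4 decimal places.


H = log2(n)
H = log2(54)
= 5.7549


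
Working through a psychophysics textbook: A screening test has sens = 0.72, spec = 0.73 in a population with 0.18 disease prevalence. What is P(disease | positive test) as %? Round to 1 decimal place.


PPV = (sens * prev) / (sens * prev + (1-spec) * (1-prev))
Numerator = 0.72 * 0.18 = 0.1296
P(positive and no disease) = (1 - spec) * (1 - prev) = (1 - 0.73) * (1 - 0.18) = 0.2214
Denominator = 0.1296 + 0.2214 = 0.351
PPV = 0.1296 / 0.351 = 0.369231
As percentage = 36.9


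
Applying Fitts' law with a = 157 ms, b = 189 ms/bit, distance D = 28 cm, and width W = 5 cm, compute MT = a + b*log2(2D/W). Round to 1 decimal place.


MT = 157 + 189 * log2(2*28/5)
2D/W = 11.2
log2(11.2) = 3.4854
MT = 157 + 189 * 3.4854
= 815.7 ms


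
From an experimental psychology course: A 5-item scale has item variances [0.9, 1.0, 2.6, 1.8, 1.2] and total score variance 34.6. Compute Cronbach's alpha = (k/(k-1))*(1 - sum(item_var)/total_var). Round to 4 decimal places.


alpha = (k/(k-1)) * (1 - sum(s_i^2)/s_total^2)
sum(item variances) = 7.5
k/(k-1) = 5/4 = 1.25
1 - 7.5/34.6 = 1 - 0.216763 = 0.783237
alpha = 1.25 * 0.783237
= 0.9790


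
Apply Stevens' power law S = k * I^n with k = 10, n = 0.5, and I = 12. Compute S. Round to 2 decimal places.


S = 10 * 12^0.5
12^0.5 = 3.4641
S = 10 * 3.4641
= 34.64


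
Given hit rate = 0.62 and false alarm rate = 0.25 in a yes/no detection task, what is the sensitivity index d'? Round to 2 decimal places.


d' = z(HR) - z(FAR)
z(0.62) = 0.3055
z(0.25) = -0.6745
d' = 0.3055 - -0.6745
= 0.98


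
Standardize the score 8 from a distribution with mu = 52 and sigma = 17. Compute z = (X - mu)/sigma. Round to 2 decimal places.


z = (X - mu) / sigma
= (8 - 52) / 17
= -44 / 17
= -2.59


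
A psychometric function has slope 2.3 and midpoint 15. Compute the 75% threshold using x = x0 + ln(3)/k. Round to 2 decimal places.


At P = 0.75: 0.75 = 1/(1 + e^(-k*(x-x0)))
Solving: e^(-k*(x-x0)) = 1/3
x = x0 + ln(3)/k
ln(3) = 1.0986
x = 15 + 1.0986/2.3
= 15 + 0.4777
= 15.48


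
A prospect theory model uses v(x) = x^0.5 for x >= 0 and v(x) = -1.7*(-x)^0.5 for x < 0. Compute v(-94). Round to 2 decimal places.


Since x = -94 < 0, use v(x) = -lambda*(-x)^alpha
(-x) = 94
94^0.5 = 9.6954
v(-94) = -1.7 * 9.6954
= -16.48


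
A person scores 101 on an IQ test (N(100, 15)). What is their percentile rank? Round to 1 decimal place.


z = (IQ - mean) / SD
z = (101 - 100) / 15 = 0.0667
Percentile = Phi(0.0667) * 100
Phi(0.0667) = 0.52659
= 52.7


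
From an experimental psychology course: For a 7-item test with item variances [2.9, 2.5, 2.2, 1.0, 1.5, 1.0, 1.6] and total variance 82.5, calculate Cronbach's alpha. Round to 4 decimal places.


alpha = (k/(k-1)) * (1 - sum(s_i^2)/s_total^2)
sum(item variances) = 12.7
k/(k-1) = 7/6 = 1.166667
1 - 12.7/82.5 = 1 - 0.153939 = 0.846061
alpha = 1.166667 * 0.846061
= 0.9871


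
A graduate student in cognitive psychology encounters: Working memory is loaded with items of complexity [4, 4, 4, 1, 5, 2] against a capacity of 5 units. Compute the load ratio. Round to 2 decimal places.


Total complexity = 4 + 4 + 4 + 1 + 5 + 2 = 20
Load = total / capacity = 20 / 5
= 4.00


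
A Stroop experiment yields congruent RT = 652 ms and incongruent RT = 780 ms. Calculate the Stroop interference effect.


Stroop effect = RT(incongruent) - RT(congruent)
= 780 - 652
= 128 ms
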